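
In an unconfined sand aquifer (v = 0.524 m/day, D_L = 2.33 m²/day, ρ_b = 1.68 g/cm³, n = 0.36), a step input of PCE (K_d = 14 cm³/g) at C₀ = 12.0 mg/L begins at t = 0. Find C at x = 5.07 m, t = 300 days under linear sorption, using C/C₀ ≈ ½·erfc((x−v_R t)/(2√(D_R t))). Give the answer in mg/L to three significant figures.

Retardation factor R = 1 + ρ_b·K_d/n = 1 + 1.68 × 14/0.36 = 66.33.
Sorption retards both mechanisms: v_R = v/R = 0.007900 m/day, D_R = D/R = 0.03513 m²/day.
v_R·t = 0.007900 × 300 = 2.37 m; 2√(D_R t) = 6.493 m; argument = (5.07 − 2.37)/6.493 = 0.4158.
C = C₀ × ½·erfc(0.4158) = 12.0 × 0.2783 = 3.34 mg/L.

3.34 mg/L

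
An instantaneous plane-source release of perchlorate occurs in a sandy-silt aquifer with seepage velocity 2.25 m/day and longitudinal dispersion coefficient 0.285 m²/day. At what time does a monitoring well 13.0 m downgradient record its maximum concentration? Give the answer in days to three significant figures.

5.72 days

For the 1D instantaneous-source solution, setting ∂C/∂t = 0 at fixed x gives v²t² + 2Dt − x² = 0, so t = (√(D² + v²x²) − D)/v².
√(D² + v²x²) = √(0.285² + 2.25² × 13.0²) = 29.25; v² = 5.0625.
t = (29.25 − 0.285)/5.0625 = 5.72 days (vs. the pure-advection estimate x/v = 5.78 d).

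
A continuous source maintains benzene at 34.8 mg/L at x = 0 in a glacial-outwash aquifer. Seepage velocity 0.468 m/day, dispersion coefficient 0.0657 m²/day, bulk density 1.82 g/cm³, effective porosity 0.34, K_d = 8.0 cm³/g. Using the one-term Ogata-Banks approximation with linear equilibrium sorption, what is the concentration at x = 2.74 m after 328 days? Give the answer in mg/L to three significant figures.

27.1 mg/L

Retardation factor R = 1 + ρ_b·K_d/n = 1 + 1.82 × 8.0/0.34 = 43.82.
Sorption retards both mechanisms: v_R = v/R = 0.01068 m/day, D_R = D/R = 0.001499 m²/day.
v_R·t = 0.01068 × 328 = 3.50304 m; 2√(D_R t) = 1.402 m; argument = (2.74 − 3.50304)/1.402 = -0.5443.
C = C₀ × ½·erfc(-0.5443) = 34.8 × 0.7793 = 27.1 mg/L.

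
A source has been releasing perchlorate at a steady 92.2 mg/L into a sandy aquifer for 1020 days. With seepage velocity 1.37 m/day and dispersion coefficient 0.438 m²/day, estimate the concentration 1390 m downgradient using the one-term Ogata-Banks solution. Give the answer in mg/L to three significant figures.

For a continuous step input, C/C₀ ≈ ½·erfc((x−vt)/(2√(Dt))).
vt = 1.37 × 1020 = 1397.4 m and 2√(Dt) = 2√(0.438 × 1020) = 42.27 m.
Argument (x−vt)/(2√(Dt)) = (1390 − 1397.4)/42.27 = -0.1751; ½·erfc(-0.1751) = 0.5978.
C = 92.2 × 0.5978 = 55.1 mg/L.

55.1 mg/L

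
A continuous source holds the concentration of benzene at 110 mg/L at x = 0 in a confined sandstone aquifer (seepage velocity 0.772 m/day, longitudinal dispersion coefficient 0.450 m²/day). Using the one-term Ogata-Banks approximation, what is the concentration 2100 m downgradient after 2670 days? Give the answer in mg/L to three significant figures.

23.6 mg/L

For a continuous step input, C/C₀ ≈ ½·erfc((x−vt)/(2√(Dt))).
vt = 0.772 × 2670 = 2061.24 m and 2√(Dt) = 2√(0.450 × 2670) = 69.33 m.
Argument (x−vt)/(2√(Dt)) = (2100 − 2061.24)/69.33 = 0.5591; ½·erfc(0.5591) = 0.2146.
C = 110 × 0.2146 = 23.6 mg/L.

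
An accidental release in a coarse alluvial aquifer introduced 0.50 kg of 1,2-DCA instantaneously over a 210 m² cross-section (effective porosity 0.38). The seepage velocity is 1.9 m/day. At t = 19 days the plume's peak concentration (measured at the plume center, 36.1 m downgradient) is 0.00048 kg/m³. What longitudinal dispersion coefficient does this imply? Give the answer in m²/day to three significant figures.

At the plume center C_max = M/(n_e·A·√(4πDt)), so D = M²/(4πt·(n_e·A·C_max)²).
n_e·A·C_max = 0.38 × 210 × 0.00048 = 0.03830 kg/m.
D = 0.50²/(4π × 19 × 0.03830²) = 0.714 m²/day.

0.714 m²/day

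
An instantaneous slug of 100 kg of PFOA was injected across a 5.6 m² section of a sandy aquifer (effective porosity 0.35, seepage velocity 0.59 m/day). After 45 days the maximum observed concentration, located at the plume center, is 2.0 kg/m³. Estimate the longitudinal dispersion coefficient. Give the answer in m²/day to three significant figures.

At the plume center C_max = M/(n_e·A·√(4πDt)), so D = M²/(4πt·(n_e·A·C_max)²).
n_e·A·C_max = 0.35 × 5.6 × 2.0 = 3.920 kg/m.
D = 100²/(4π × 45 × 3.920²) = 1.15 m²/day.

1.15 m²/day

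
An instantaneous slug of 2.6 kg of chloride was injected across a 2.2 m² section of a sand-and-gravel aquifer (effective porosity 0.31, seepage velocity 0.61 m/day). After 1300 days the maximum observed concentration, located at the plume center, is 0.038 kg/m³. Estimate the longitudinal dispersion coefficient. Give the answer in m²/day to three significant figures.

At the plume center C_max = M/(n_e·A·√(4πDt)), so D = M²/(4πt·(n_e·A·C_max)²).
n_e·A·C_max = 0.31 × 2.2 × 0.038 = 0.02592 kg/m.
D = 2.6²/(4π × 1300 × 0.02592²) = 0.616 m²/day.

0.616 m²/day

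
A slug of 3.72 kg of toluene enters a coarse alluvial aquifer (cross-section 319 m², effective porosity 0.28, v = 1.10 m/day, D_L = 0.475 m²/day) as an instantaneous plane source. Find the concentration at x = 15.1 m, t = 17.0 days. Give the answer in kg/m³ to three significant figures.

For an instantaneous plane source, C(x,t) = M/(n_e·A·√(4πDt)) · exp(−(x−vt)²/(4Dt)), with n_e·A the pore (flow) area.
Plume center vt = 1.10 × 17.0 = 18.7 m, so the well at 15.1 m is 3.6 m upgradient of the peak.
√(4πDt) = 10.07 m, giving peak height M/(n_e·A·√(4πDt)) = 3.72/(0.28 × 319 × 10.07) = 0.004136 kg/m³.
(x−vt)²/(4Dt) = (-3.6)²/(4 × 0.475 × 17.0) = 0.4012; exp(−0.4012) = 0.6695.
C = 0.004136 × 0.6695 = 0.00277 kg/m³.

0.00277 kg/m³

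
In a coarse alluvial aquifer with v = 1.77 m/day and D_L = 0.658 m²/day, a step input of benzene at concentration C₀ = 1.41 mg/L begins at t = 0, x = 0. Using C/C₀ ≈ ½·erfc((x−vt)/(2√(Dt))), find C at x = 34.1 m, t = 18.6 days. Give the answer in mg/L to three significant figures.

For a continuous step input, C/C₀ ≈ ½·erfc((x−vt)/(2√(Dt))).
vt = 1.77 × 18.6 = 32.922 m and 2√(Dt) = 2√(0.658 × 18.6) = 6.997 m.
Argument (x−vt)/(2√(Dt)) = (34.1 − 32.922)/6.997 = 0.1684; ½·erfc(0.1684) = 0.4059.
C = 1.41 × 0.4059 = 0.572 mg/L.

0.572 mg/L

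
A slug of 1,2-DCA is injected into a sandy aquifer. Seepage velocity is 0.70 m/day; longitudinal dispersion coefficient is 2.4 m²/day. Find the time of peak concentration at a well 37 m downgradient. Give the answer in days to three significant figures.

For the 1D instantaneous-source solution, setting ∂C/∂t = 0 at fixed x gives v²t² + 2Dt − x² = 0, so t = (√(D² + v²x²) − D)/v².
√(D² + v²x²) = √(2.4² + 0.70² × 37²) = 26.01; v² = 0.49.
t = (26.01 − 2.4)/0.49 = 48.2 days (vs. the pure-advection estimate x/v = 52.9 d).

48.2 days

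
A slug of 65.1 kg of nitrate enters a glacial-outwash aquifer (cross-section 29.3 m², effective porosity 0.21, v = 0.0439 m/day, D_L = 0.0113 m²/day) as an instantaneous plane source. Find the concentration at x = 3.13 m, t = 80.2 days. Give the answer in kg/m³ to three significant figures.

3.01 kg/m³

For an instantaneous plane source, C(x,t) = M/(n_e·A·√(4πDt)) · exp(−(x−vt)²/(4Dt)), with n_e·A the pore (flow) area.
Plume center vt = 0.0439 × 80.2 = 3.52078 m, so the well at 3.13 m is 0.39078 m upgradient of the peak.
√(4πDt) = 3.375 m, giving peak height M/(n_e·A·√(4πDt)) = 65.1/(0.21 × 29.3 × 3.375) = 3.135 kg/m³.
(x−vt)²/(4Dt) = (-0.39078)²/(4 × 0.0113 × 80.2) = 0.04213; exp(−0.04213) = 0.9587.
C = 3.135 × 0.9587 = 3.01 kg/m³.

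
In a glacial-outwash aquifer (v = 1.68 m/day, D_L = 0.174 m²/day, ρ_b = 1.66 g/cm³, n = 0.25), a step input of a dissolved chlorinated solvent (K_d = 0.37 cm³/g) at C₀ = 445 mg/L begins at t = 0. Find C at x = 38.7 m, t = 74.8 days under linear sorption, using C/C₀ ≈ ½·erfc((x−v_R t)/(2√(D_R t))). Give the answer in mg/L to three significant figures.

87.3 mg/L

Retardation factor R = 1 + ρ_b·K_d/n = 1 + 1.66 × 0.37/0.25 = 3.457.
Sorption retards both mechanisms: v_R = v/R = 0.4860 m/day, D_R = D/R = 0.05033 m²/day.
v_R·t = 0.4860 × 74.8 = 36.3528 m; 2√(D_R t) = 3.881 m; argument = (38.7 − 36.3528)/3.881 = 0.6048.
C = C₀ × ½·erfc(0.6048) = 445 × 0.1962 = 87.3 mg/L.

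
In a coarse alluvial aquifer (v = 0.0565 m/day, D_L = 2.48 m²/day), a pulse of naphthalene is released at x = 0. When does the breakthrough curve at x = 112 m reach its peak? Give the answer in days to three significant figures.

1350 days

For the 1D instantaneous-source solution, setting ∂C/∂t = 0 at fixed x gives v²t² + 2Dt − x² = 0, so t = (√(D² + v²x²) − D)/v².
√(D² + v²x²) = √(2.48² + 0.0565² × 112²) = 6.797; v² = 0.00319225.
t = (6.797 − 2.48)/0.00319225 = 1350 days (vs. the pure-advection estimate x/v = 1980 d).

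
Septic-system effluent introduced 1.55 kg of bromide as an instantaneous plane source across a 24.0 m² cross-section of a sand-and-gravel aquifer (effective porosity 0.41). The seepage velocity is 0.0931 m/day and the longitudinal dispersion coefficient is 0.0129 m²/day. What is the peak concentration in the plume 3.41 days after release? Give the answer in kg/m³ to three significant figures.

0.212 kg/m³

The peak of an instantaneous 1D plume sits at x = vt; there the Gaussian factor is 1 and C_max = M/(n_e·A·√(4πDt)), where n_e·A is the pore area the mass is dissolved in.
√(4πDt) = √(4π × 0.0129 × 3.41) = 0.7435 m, so C_max = 1.55/(0.41 × 24.0 × 0.7435) = 0.212 kg/m³.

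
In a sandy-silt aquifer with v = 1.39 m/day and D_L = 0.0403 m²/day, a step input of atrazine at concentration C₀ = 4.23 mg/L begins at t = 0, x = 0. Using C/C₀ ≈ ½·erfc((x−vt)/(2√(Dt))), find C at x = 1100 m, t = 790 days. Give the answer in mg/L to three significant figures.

1.72 mg/L

For a continuous step input, C/C₀ ≈ ½·erfc((x−vt)/(2√(Dt))).
vt = 1.39 × 790 = 1098.1 m and 2√(Dt) = 2√(0.0403 × 790) = 11.28 m.
Argument (x−vt)/(2√(Dt)) = (1100 − 1098.1)/11.28 = 0.1684; ½·erfc(0.1684) = 0.4059.
C = 4.23 × 0.4059 = 1.72 mg/L.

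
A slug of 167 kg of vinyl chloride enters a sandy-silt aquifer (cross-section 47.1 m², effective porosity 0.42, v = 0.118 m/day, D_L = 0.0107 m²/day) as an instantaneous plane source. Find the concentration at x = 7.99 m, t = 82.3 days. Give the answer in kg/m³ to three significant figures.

1.09 kg/m³

For an instantaneous plane source, C(x,t) = M/(n_e·A·√(4πDt)) · exp(−(x−vt)²/(4Dt)), with n_e·A the pore (flow) area.
Plume center vt = 0.118 × 82.3 = 9.7114 m, so the well at 7.99 m is 1.7214 m upgradient of the peak.
√(4πDt) = 3.327 m, giving peak height M/(n_e·A·√(4πDt)) = 167/(0.42 × 47.1 × 3.327) = 2.537 kg/m³.
(x−vt)²/(4Dt) = (-1.7214)²/(4 × 0.0107 × 82.3) = 0.8412; exp(−0.8412) = 0.4312.
C = 2.537 × 0.4312 = 1.09 kg/m³.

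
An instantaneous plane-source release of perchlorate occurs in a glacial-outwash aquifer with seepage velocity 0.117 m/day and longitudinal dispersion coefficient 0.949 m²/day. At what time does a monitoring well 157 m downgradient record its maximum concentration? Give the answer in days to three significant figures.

For the 1D instantaneous-source solution, setting ∂C/∂t = 0 at fixed x gives v²t² + 2Dt − x² = 0, so t = (√(D² + v²x²) − D)/v².
√(D² + v²x²) = √(0.949² + 0.117² × 157²) = 18.39; v² = 0.013689.
t = (18.39 − 0.949)/0.013689 = 1270 days (vs. the pure-advection estimate x/v = 1340 d).

1270 days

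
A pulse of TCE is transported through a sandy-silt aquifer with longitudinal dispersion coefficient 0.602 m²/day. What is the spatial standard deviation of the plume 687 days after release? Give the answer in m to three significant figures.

28.8 m

Dispersive spreading gives a Gaussian with σ² = 2Dt; advection only shifts the center.
σ = √(2 × 0.602 × 687) = 28.8 m.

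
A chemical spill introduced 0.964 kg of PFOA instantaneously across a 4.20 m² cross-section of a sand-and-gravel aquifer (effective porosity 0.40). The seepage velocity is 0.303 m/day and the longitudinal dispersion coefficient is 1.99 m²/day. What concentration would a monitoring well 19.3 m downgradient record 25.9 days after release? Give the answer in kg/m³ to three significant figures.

For an instantaneous plane source, C(x,t) = M/(n_e·A·√(4πDt)) · exp(−(x−vt)²/(4Dt)), with n_e·A the pore (flow) area.
Plume center vt = 0.303 × 25.9 = 7.8477 m, so the well at 19.3 m is 11.4523 m downgradient of the peak.
√(4πDt) = 25.45 m, giving peak height M/(n_e·A·√(4πDt)) = 0.964/(0.40 × 4.20 × 25.45) = 0.02255 kg/m³.
(x−vt)²/(4Dt) = (11.4523)²/(4 × 1.99 × 25.9) = 0.6362; exp(−0.6362) = 0.5293.
C = 0.02255 × 0.5293 = 0.0119 kg/m³.

0.0119 kg/m³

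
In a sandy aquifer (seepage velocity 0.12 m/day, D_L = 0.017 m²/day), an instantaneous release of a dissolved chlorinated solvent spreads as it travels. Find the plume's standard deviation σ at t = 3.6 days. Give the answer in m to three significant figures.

0.350 m

Dispersive spreading gives a Gaussian with σ² = 2Dt; advection only shifts the center.
σ = √(2 × 0.017 × 3.6) = 0.350 m.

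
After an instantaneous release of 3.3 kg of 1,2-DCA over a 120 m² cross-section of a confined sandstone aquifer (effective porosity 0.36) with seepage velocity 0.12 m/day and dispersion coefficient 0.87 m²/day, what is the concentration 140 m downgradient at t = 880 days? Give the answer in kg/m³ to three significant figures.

For an instantaneous plane source, C(x,t) = M/(n_e·A·√(4πDt)) · exp(−(x−vt)²/(4Dt)), with n_e·A the pore (flow) area.
Plume center vt = 0.12 × 880 = 105.6 m, so the well at 140 m is 34.4 m downgradient of the peak.
√(4πDt) = 98.09 m, giving peak height M/(n_e·A·√(4πDt)) = 3.3/(0.36 × 120 × 98.09) = 0.0007788 kg/m³.
(x−vt)²/(4Dt) = (34.4)²/(4 × 0.87 × 880) = 0.3864; exp(−0.3864) = 0.6795.
C = 0.0007788 × 0.6795 = 0.000529 kg/m³.

0.000529 kg/m³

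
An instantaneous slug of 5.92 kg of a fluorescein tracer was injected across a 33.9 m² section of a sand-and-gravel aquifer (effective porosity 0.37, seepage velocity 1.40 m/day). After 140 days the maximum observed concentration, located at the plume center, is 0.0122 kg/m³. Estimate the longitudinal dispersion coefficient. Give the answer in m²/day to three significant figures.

0.851 m²/day

At the plume center C_max = M/(n_e·A·√(4πDt)), so D = M²/(4πt·(n_e·A·C_max)²).
n_e·A·C_max = 0.37 × 33.9 × 0.0122 = 0.1530 kg/m.
D = 5.92²/(4π × 140 × 0.1530²) = 0.851 m²/day.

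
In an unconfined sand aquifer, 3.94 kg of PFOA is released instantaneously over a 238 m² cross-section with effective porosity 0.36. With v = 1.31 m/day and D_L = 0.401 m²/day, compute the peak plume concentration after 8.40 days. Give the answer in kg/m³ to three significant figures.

0.00707 kg/m³

The peak of an instantaneous 1D plume sits at x = vt; there the Gaussian factor is 1 and C_max = M/(n_e·A·√(4πDt)), where n_e·A is the pore area the mass is dissolved in.
√(4πDt) = √(4π × 0.401 × 8.40) = 6.506 m, so C_max = 3.94/(0.36 × 238 × 6.506) = 0.00707 kg/m³.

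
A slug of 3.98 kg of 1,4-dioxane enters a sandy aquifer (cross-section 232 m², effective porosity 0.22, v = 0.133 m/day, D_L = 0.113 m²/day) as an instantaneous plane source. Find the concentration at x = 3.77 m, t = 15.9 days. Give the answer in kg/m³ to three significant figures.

For an instantaneous plane source, C(x,t) = M/(n_e·A·√(4πDt)) · exp(−(x−vt)²/(4Dt)), with n_e·A the pore (flow) area.
Plume center vt = 0.133 × 15.9 = 2.1147 m, so the well at 3.77 m is 1.6553 m downgradient of the peak.
√(4πDt) = 4.752 m, giving peak height M/(n_e·A·√(4πDt)) = 3.98/(0.22 × 232 × 4.752) = 0.01641 kg/m³.
(x−vt)²/(4Dt) = (1.6553)²/(4 × 0.113 × 15.9) = 0.3813; exp(−0.3813) = 0.6830.
C = 0.01641 × 0.6830 = 0.0112 kg/m³.

0.0112 kg/m³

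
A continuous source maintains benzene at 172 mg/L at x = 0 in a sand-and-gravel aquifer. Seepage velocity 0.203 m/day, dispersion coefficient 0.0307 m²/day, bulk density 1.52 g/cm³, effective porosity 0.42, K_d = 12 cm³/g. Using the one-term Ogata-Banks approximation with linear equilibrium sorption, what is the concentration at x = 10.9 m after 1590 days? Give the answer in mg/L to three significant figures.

Retardation factor R = 1 + ρ_b·K_d/n = 1 + 1.52 × 12/0.42 = 44.43.
Sorption retards both mechanisms: v_R = v/R = 0.004569 m/day, D_R = D/R = 0.0006910 m²/day.
v_R·t = 0.004569 × 1590 = 7.26471 m; 2√(D_R t) = 2.096 m; argument = (10.9 − 7.26471)/2.096 = 1.734.
C = C₀ × ½·erfc(1.734) = 172 × 0.007098 = 1.22 mg/L.

1.22 mg/L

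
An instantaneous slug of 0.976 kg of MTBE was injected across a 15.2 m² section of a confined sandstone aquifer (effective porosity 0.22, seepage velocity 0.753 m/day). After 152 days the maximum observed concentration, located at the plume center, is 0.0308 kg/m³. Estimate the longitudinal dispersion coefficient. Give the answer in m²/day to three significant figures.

0.0470 m²/day

At the plume center C_max = M/(n_e·A·√(4πDt)), so D = M²/(4πt·(n_e·A·C_max)²).
n_e·A·C_max = 0.22 × 15.2 × 0.0308 = 0.1030 kg/m.
D = 0.976²/(4π × 152 × 0.1030²) = 0.0470 m²/day.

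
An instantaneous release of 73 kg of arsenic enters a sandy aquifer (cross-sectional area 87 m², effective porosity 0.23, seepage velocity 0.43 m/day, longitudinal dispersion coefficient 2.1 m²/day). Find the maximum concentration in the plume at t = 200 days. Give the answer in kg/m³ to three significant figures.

The peak of an instantaneous 1D plume sits at x = vt; there the Gaussian factor is 1 and C_max = M/(n_e·A·√(4πDt)), where n_e·A is the pore area the mass is dissolved in.
√(4πDt) = √(4π × 2.1 × 200) = 72.65 m, so C_max = 73/(0.23 × 87 × 72.65) = 0.0502 kg/m³.

0.0502 kg/m³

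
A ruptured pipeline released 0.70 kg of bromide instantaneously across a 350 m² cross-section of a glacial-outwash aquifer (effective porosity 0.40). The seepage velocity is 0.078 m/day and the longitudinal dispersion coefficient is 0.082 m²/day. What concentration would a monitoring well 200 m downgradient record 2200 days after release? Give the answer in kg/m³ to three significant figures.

3.43e-05 kg/m³

For an instantaneous plane source, C(x,t) = M/(n_e·A·√(4πDt)) · exp(−(x−vt)²/(4Dt)), with n_e·A the pore (flow) area.
Plume center vt = 0.078 × 2200 = 171.6 m, so the well at 200 m is 28.4 m downgradient of the peak.
√(4πDt) = 47.61 m, giving peak height M/(n_e·A·√(4πDt)) = 0.70/(0.40 × 350 × 47.61) = 0.0001050 kg/m³.
(x−vt)²/(4Dt) = (28.4)²/(4 × 0.082 × 2200) = 1.118; exp(−1.118) = 0.3269.
C = 0.0001050 × 0.3269 = 3.43e-05 kg/m³.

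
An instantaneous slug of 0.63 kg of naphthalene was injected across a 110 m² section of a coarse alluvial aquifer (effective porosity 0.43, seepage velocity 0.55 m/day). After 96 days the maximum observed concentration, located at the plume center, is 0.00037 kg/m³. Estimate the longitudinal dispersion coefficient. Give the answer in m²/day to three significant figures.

At the plume center C_max = M/(n_e·A·√(4πDt)), so D = M²/(4πt·(n_e·A·C_max)²).
n_e·A·C_max = 0.43 × 110 × 0.00037 = 0.01750 kg/m.
D = 0.63²/(4π × 96 × 0.01750²) = 1.07 m²/day.

1.07 m²/day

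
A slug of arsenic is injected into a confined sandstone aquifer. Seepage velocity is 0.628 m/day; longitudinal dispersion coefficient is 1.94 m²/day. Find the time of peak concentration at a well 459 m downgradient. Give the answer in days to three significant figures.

For the 1D instantaneous-source solution, setting ∂C/∂t = 0 at fixed x gives v²t² + 2Dt − x² = 0, so t = (√(D² + v²x²) − D)/v².
√(D² + v²x²) = √(1.94² + 0.628² × 459²) = 288.3; v² = 0.394384.
t = (288.3 − 1.94)/0.394384 = 726 days (vs. the pure-advection estimate x/v = 731 d).

726 days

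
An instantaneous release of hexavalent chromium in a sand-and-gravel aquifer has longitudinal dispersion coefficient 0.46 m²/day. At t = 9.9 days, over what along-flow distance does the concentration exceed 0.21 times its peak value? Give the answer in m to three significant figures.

The plume is Gaussian with σ = √(2Dt) = √(2 × 0.46 × 9.9) = 3.018 m.
C/C_peak = exp(−Δx²/(2σ²)) = 0.21 ⇒ Δx = σ·√(−2 ln 0.21) = 3.018 × 1.767 = 5.333 m.
Width = 2Δx = 10.7 m.

10.7 m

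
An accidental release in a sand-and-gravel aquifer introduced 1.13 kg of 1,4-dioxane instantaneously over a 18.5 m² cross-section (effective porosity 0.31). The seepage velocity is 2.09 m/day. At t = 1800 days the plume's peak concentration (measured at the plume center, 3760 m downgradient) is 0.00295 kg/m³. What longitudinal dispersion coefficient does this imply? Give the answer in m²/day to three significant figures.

0.197 m²/day

At the plume center C_max = M/(n_e·A·√(4πDt)), so D = M²/(4πt·(n_e·A·C_max)²).
n_e·A·C_max = 0.31 × 18.5 × 0.00295 = 0.01692 kg/m.
D = 1.13²/(4π × 1800 × 0.01692²) = 0.197 m²/day.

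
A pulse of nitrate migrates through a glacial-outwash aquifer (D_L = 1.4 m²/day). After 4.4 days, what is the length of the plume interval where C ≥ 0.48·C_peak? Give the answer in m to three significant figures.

8.51 m

The plume is Gaussian with σ = √(2Dt) = √(2 × 1.4 × 4.4) = 3.510 m.
C/C_peak = exp(−Δx²/(2σ²)) = 0.48 ⇒ Δx = σ·√(−2 ln 0.48) = 3.510 × 1.212 = 4.254 m.
Width = 2Δx = 8.51 m.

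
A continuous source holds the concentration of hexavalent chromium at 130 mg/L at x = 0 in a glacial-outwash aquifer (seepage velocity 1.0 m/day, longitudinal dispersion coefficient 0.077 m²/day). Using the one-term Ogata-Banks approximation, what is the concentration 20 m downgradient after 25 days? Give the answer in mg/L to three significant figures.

For a continuous step input, C/C₀ ≈ ½·erfc((x−vt)/(2√(Dt))).
vt = 1.0 × 25 = 25 m and 2√(Dt) = 2√(0.077 × 25) = 2.775 m.
Argument (x−vt)/(2√(Dt)) = (20 − 25)/2.775 = -1.802; ½·erfc(-1.802) = 0.9946.
C = 130 × 0.9946 = 129 mg/L.

129 mg/L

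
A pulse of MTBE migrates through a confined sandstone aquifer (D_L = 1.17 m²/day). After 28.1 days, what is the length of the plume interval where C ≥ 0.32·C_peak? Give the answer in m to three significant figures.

24.5 m

The plume is Gaussian with σ = √(2Dt) = √(2 × 1.17 × 28.1) = 8.109 m.
C/C_peak = exp(−Δx²/(2σ²)) = 0.32 ⇒ Δx = σ·√(−2 ln 0.32) = 8.109 × 1.510 = 12.24 m.
Width = 2Δx = 24.5 m.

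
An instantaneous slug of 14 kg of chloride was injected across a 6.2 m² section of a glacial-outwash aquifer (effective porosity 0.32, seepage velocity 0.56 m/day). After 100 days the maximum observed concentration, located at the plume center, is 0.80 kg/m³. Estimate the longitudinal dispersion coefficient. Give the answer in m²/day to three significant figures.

0.0619 m²/day

At the plume center C_max = M/(n_e·A·√(4πDt)), so D = M²/(4πt·(n_e·A·C_max)²).
n_e·A·C_max = 0.32 × 6.2 × 0.80 = 1.587 kg/m.
D = 14²/(4π × 100 × 1.587²) = 0.0619 m²/day.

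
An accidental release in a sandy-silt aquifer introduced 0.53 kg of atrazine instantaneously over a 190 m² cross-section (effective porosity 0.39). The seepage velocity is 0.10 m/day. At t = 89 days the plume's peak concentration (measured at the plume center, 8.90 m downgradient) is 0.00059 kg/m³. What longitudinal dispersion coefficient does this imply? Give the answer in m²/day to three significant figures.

At the plume center C_max = M/(n_e·A·√(4πDt)), so D = M²/(4πt·(n_e·A·C_max)²).
n_e·A·C_max = 0.39 × 190 × 0.00059 = 0.04372 kg/m.
D = 0.53²/(4π × 89 × 0.04372²) = 0.131 m²/day.

0.131 m²/day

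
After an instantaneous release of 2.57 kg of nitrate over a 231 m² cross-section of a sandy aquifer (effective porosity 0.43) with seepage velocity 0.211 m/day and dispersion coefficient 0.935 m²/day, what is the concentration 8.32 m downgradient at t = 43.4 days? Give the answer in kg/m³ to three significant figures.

0.00114 kg/m³

For an instantaneous plane source, C(x,t) = M/(n_e·A·√(4πDt)) · exp(−(x−vt)²/(4Dt)), with n_e·A the pore (flow) area.
Plume center vt = 0.211 × 43.4 = 9.1574 m, so the well at 8.32 m is 0.8374 m upgradient of the peak.
√(4πDt) = 22.58 m, giving peak height M/(n_e·A·√(4πDt)) = 2.57/(0.43 × 231 × 22.58) = 0.001146 kg/m³.
(x−vt)²/(4Dt) = (-0.8374)²/(4 × 0.935 × 43.4) = 0.004320; exp(−0.004320) = 0.9957.
C = 0.001146 × 0.9957 = 0.00114 kg/m³.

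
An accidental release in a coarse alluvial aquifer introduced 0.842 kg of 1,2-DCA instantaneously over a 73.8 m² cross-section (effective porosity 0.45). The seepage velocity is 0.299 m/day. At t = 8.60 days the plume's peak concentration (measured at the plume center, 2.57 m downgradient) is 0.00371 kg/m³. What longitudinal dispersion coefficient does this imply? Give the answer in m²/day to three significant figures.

At the plume center C_max = M/(n_e·A·√(4πDt)), so D = M²/(4πt·(n_e·A·C_max)²).
n_e·A·C_max = 0.45 × 73.8 × 0.00371 = 0.1232 kg/m.
D = 0.842²/(4π × 8.60 × 0.1232²) = 0.432 m²/day.

0.432 m²/day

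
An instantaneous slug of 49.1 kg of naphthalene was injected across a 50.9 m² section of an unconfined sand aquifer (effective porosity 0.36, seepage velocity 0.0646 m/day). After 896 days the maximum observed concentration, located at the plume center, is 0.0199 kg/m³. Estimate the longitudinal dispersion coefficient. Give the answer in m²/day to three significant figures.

1.61 m²/day

At the plume center C_max = M/(n_e·A·√(4πDt)), so D = M²/(4πt·(n_e·A·C_max)²).
n_e·A·C_max = 0.36 × 50.9 × 0.0199 = 0.3646 kg/m.
D = 49.1²/(4π × 896 × 0.3646²) = 1.61 m²/day.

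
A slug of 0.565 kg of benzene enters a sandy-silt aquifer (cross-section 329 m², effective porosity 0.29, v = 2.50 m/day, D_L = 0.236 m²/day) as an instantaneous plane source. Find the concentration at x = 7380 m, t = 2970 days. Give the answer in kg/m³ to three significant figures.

3.06e-05 kg/m³

For an instantaneous plane source, C(x,t) = M/(n_e·A·√(4πDt)) · exp(−(x−vt)²/(4Dt)), with n_e·A the pore (flow) area.
Plume center vt = 2.50 × 2970 = 7425 m, so the well at 7380 m is 45 m upgradient of the peak.
√(4πDt) = 93.85 m, giving peak height M/(n_e·A·√(4πDt)) = 0.565/(0.29 × 329 × 93.85) = 6.310e-05 kg/m³.
(x−vt)²/(4Dt) = (-45)²/(4 × 0.236 × 2970) = 0.7223; exp(−0.7223) = 0.4856.
C = 6.310e-05 × 0.4856 = 3.06e-05 kg/m³.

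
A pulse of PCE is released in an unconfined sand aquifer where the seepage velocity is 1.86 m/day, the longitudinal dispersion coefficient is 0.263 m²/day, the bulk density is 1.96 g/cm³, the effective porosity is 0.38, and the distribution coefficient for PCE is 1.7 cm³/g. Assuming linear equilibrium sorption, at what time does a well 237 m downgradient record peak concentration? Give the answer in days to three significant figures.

Retardation factor R = 1 + ρ_b·K_d/n = 1 + 1.96 × 1.7/0.38 = 9.768.
Sorption retards both mechanisms: v_R = v/R = 0.1904 m/day, D_R = D/R = 0.02692 m²/day.
Peak time from v_R²t² + 2D_R t − x² = 0: t = (√(D_R² + v_R²x²) − D_R)/v_R².
√(D_R² + v_R²x²) = √(0.02692² + 0.1904² × 237²) = 45.12; v_R² = 0.03625.
t = (45.12 − 0.02692)/0.03625 = 1240 days.

1240 days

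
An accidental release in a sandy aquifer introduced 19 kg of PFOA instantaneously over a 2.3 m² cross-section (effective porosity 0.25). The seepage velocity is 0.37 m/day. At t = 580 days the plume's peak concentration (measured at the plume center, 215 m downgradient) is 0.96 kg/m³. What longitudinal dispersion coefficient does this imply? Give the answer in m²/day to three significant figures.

At the plume center C_max = M/(n_e·A·√(4πDt)), so D = M²/(4πt·(n_e·A·C_max)²).
n_e·A·C_max = 0.25 × 2.3 × 0.96 = 0.5520 kg/m.
D = 19²/(4π × 580 × 0.5520²) = 0.163 m²/day.

0.163 m²/day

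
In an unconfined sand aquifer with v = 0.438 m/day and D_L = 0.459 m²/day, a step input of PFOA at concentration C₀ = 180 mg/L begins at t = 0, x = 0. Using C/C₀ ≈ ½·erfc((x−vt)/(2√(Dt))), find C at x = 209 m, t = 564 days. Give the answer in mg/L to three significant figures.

171 mg/L

For a continuous step input, C/C₀ ≈ ½·erfc((x−vt)/(2√(Dt))).
vt = 0.438 × 564 = 247.032 m and 2√(Dt) = 2√(0.459 × 564) = 32.18 m.
Argument (x−vt)/(2√(Dt)) = (209 − 247.032)/32.18 = -1.182; ½·erfc(-1.182) = 0.9527.
C = 180 × 0.9527 = 171 mg/L.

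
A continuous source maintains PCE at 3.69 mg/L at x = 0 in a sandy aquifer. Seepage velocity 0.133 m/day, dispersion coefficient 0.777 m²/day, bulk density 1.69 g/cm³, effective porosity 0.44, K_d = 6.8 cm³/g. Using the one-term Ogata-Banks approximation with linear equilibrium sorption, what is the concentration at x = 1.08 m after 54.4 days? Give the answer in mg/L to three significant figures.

1.19 mg/L

Retardation factor R = 1 + ρ_b·K_d/n = 1 + 1.69 × 6.8/0.44 = 27.12.
Sorption retards both mechanisms: v_R = v/R = 0.004904 m/day, D_R = D/R = 0.02865 m²/day.
v_R·t = 0.004904 × 54.4 = 0.2667776 m; 2√(D_R t) = 2.497 m; argument = (1.08 − 0.2667776)/2.497 = 0.3257.
C = C₀ × ½·erfc(0.3257) = 3.69 × 0.3225 = 1.19 mg/L.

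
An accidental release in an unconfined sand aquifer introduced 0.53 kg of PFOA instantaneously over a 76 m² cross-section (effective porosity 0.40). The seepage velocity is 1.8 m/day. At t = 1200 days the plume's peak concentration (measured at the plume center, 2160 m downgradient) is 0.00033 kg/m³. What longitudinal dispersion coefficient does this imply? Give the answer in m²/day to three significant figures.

0.185 m²/day

At the plume center C_max = M/(n_e·A·√(4πDt)), so D = M²/(4πt·(n_e·A·C_max)²).
n_e·A·C_max = 0.40 × 76 × 0.00033 = 0.01003 kg/m.
D = 0.53²/(4π × 1200 × 0.01003²) = 0.185 m²/day.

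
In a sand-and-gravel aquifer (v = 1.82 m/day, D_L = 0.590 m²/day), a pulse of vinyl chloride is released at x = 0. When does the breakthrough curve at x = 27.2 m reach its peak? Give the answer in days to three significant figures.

For the 1D instantaneous-source solution, setting ∂C/∂t = 0 at fixed x gives v²t² + 2Dt − x² = 0, so t = (√(D² + v²x²) − D)/v².
√(D² + v²x²) = √(0.590² + 1.82² × 27.2²) = 49.51; v² = 3.3124.
t = (49.51 − 0.590)/3.3124 = 14.8 days (vs. the pure-advection estimate x/v = 14.9 d).

14.8 days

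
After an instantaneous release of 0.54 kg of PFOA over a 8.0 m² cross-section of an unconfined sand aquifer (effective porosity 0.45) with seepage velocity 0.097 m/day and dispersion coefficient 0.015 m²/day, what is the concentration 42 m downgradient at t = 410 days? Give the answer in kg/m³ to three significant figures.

0.0139 kg/m³

For an instantaneous plane source, C(x,t) = M/(n_e·A·√(4πDt)) · exp(−(x−vt)²/(4Dt)), with n_e·A the pore (flow) area.
Plume center vt = 0.097 × 410 = 39.77 m, so the well at 42 m is 2.23 m downgradient of the peak.
√(4πDt) = 8.791 m, giving peak height M/(n_e·A·√(4πDt)) = 0.54/(0.45 × 8.0 × 8.791) = 0.01706 kg/m³.
(x−vt)²/(4Dt) = (2.23)²/(4 × 0.015 × 410) = 0.2022; exp(−0.2022) = 0.8169.
C = 0.01706 × 0.8169 = 0.0139 kg/m³.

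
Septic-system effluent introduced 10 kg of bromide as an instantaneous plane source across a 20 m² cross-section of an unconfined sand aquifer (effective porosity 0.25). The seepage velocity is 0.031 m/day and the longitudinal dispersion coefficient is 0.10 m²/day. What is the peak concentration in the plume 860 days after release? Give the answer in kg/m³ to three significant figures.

The peak of an instantaneous 1D plume sits at x = vt; there the Gaussian factor is 1 and C_max = M/(n_e·A·√(4πDt)), where n_e·A is the pore area the mass is dissolved in.
√(4πDt) = √(4π × 0.10 × 860) = 32.87 m, so C_max = 10/(0.25 × 20 × 32.87) = 0.0608 kg/m³.

0.0608 kg/m³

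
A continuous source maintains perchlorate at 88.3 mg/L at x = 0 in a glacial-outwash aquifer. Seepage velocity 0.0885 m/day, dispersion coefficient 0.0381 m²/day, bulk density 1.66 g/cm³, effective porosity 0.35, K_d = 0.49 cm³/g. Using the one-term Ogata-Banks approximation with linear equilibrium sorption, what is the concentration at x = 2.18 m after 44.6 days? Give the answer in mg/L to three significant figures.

Retardation factor R = 1 + ρ_b·K_d/n = 1 + 1.66 × 0.49/0.35 = 3.324.
Sorption retards both mechanisms: v_R = v/R = 0.02662 m/day, D_R = D/R = 0.01146 m²/day.
v_R·t = 0.02662 × 44.6 = 1.187252 m; 2√(D_R t) = 1.430 m; argument = (2.18 − 1.187252)/1.430 = 0.6942.
C = C₀ × ½·erfc(0.6942) = 88.3 × 0.1631 = 14.4 mg/L.

14.4 mg/L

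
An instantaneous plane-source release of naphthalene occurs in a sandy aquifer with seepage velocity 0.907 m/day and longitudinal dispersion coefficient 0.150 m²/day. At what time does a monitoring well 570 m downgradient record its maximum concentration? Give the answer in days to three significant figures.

For the 1D instantaneous-source solution, setting ∂C/∂t = 0 at fixed x gives v²t² + 2Dt − x² = 0, so t = (√(D² + v²x²) − D)/v².
√(D² + v²x²) = √(0.150² + 0.907² × 570²) = 517.0; v² = 0.822649.
t = (517.0 − 0.150)/0.822649 = 628 days (vs. the pure-advection estimate x/v = 628 d).

628 days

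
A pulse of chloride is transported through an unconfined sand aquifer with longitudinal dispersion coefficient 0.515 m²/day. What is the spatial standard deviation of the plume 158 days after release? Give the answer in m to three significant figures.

Dispersive spreading gives a Gaussian with σ² = 2Dt; advection only shifts the center.
σ = √(2 × 0.515 × 158) = 12.8 m.

12.8 m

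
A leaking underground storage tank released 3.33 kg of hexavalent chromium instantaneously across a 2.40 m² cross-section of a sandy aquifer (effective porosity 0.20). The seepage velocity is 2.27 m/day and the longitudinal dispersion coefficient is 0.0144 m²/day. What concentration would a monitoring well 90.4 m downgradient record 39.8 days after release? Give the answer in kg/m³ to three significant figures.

For an instantaneous plane source, C(x,t) = M/(n_e·A·√(4πDt)) · exp(−(x−vt)²/(4Dt)), with n_e·A the pore (flow) area.
Plume center vt = 2.27 × 39.8 = 90.346 m, so the well at 90.4 m is 0.054 m downgradient of the peak.
√(4πDt) = 2.684 m, giving peak height M/(n_e·A·√(4πDt)) = 3.33/(0.20 × 2.40 × 2.684) = 2.585 kg/m³.
(x−vt)²/(4Dt) = (0.054)²/(4 × 0.0144 × 39.8) = 0.001272; exp(−0.001272) = 0.9987.
C = 2.585 × 0.9987 = 2.58 kg/m³.

2.58 kg/m³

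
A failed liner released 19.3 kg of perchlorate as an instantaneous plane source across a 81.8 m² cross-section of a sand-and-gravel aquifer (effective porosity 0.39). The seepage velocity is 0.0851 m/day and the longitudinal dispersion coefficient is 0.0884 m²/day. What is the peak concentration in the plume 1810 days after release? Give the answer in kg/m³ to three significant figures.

The peak of an instantaneous 1D plume sits at x = vt; there the Gaussian factor is 1 and C_max = M/(n_e·A·√(4πDt)), where n_e·A is the pore area the mass is dissolved in.
√(4πDt) = √(4π × 0.0884 × 1810) = 44.84 m, so C_max = 19.3/(0.39 × 81.8 × 44.84) = 0.0135 kg/m³.

0.0135 kg/m³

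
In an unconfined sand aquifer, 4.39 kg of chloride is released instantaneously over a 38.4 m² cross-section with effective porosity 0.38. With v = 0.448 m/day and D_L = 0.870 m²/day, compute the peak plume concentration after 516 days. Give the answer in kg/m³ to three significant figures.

The peak of an instantaneous 1D plume sits at x = vt; there the Gaussian factor is 1 and C_max = M/(n_e·A·√(4πDt)), where n_e·A is the pore area the mass is dissolved in.
√(4πDt) = √(4π × 0.870 × 516) = 75.11 m, so C_max = 4.39/(0.38 × 38.4 × 75.11) = 0.00401 kg/m³.

0.00401 kg/m³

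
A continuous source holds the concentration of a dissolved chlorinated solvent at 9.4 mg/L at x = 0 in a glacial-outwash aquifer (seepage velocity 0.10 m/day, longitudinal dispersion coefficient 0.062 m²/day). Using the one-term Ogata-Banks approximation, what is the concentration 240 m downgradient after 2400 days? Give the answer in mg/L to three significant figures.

4.70 mg/L

For a continuous step input, C/C₀ ≈ ½·erfc((x−vt)/(2√(Dt))).
vt = 0.10 × 2400 = 240 m and 2√(Dt) = 2√(0.062 × 2400) = 24.40 m.
Argument (x−vt)/(2√(Dt)) = (240 − 240)/24.40 = 0; ½·erfc(0) = 0.5000.
C = 9.4 × 0.5000 = 4.70 mg/L.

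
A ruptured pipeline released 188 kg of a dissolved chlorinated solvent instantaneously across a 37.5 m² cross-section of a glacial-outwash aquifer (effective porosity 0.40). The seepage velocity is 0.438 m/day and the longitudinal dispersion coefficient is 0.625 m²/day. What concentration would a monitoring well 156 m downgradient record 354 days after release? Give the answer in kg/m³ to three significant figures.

For an instantaneous plane source, C(x,t) = M/(n_e·A·√(4πDt)) · exp(−(x−vt)²/(4Dt)), with n_e·A the pore (flow) area.
Plume center vt = 0.438 × 354 = 155.052 m, so the well at 156 m is 0.948 m downgradient of the peak.
√(4πDt) = 52.73 m, giving peak height M/(n_e·A·√(4πDt)) = 188/(0.40 × 37.5 × 52.73) = 0.2377 kg/m³.
(x−vt)²/(4Dt) = (0.948)²/(4 × 0.625 × 354) = 0.001015; exp(−0.001015) = 0.9990.
C = 0.2377 × 0.9990 = 0.237 kg/m³.

0.237 kg/m³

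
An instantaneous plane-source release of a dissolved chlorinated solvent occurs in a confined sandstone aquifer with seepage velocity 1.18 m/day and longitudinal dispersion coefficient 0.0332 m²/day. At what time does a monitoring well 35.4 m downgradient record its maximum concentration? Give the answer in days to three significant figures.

For the 1D instantaneous-source solution, setting ∂C/∂t = 0 at fixed x gives v²t² + 2Dt − x² = 0, so t = (√(D² + v²x²) − D)/v².
√(D² + v²x²) = √(0.0332² + 1.18² × 35.4²) = 41.77; v² = 1.3924.
t = (41.77 − 0.0332)/1.3924 = 30.0 days (vs. the pure-advection estimate x/v = 30.0 d).

30.0 days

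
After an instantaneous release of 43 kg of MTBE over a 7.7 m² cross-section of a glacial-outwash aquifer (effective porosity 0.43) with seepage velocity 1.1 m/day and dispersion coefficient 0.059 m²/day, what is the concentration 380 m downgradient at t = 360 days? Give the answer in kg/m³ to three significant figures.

0.0391 kg/m³

For an instantaneous plane source, C(x,t) = M/(n_e·A·√(4πDt)) · exp(−(x−vt)²/(4Dt)), with n_e·A the pore (flow) area.
Plume center vt = 1.1 × 360 = 396 m, so the well at 380 m is 16 m upgradient of the peak.
√(4πDt) = 16.34 m, giving peak height M/(n_e·A·√(4πDt)) = 43/(0.43 × 7.7 × 16.34) = 0.7948 kg/m³.
(x−vt)²/(4Dt) = (-16)²/(4 × 0.059 × 360) = 3.013; exp(−3.013) = 0.04914.
C = 0.7948 × 0.04914 = 0.0391 kg/m³.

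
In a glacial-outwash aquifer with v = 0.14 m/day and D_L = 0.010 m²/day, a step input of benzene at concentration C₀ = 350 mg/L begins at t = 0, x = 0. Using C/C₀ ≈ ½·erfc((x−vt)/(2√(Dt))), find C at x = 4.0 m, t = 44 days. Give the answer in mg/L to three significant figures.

346 mg/L

For a continuous step input, C/C₀ ≈ ½·erfc((x−vt)/(2√(Dt))).
vt = 0.14 × 44 = 6.16 m and 2√(Dt) = 2√(0.010 × 44) = 1.327 m.
Argument (x−vt)/(2√(Dt)) = (4.0 − 6.16)/1.327 = -1.628; ½·erfc(-1.628) = 0.9893.
C = 350 × 0.9893 = 346 mg/L.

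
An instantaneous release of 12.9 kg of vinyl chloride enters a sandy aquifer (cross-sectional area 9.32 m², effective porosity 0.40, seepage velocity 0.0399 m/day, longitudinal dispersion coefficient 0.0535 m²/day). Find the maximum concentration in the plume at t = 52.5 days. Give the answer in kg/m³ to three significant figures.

The peak of an instantaneous 1D plume sits at x = vt; there the Gaussian factor is 1 and C_max = M/(n_e·A·√(4πDt)), where n_e·A is the pore area the mass is dissolved in.
√(4πDt) = √(4π × 0.0535 × 52.5) = 5.941 m, so C_max = 12.9/(0.40 × 9.32 × 5.941) = 0.582 kg/m³.

0.582 kg/m³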